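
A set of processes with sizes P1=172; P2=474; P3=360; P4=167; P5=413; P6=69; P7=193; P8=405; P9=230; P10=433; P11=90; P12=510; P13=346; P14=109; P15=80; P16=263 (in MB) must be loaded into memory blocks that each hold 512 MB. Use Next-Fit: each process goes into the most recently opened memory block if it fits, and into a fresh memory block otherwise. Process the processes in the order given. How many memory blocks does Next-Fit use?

P1 (172 MB) → memory block 1 (remaining 340 MB)
P2 (474 MB) → memory block 2 (remaining 38 MB)
P3 (360 MB) → memory block 3 (remaining 152 MB)
P4 (167 MB) → memory block 4 (remaining 345 MB)
P5 (413 MB) → memory block 5 (remaining 99 MB)
P6 (69 MB) → memory block 5 (remaining 30 MB)
P7 (193 MB) → memory block 6 (remaining 319 MB)
P8 (405 MB) → memory block 7 (remaining 107 MB)
P9 (230 MB) → memory block 8 (remaining 282 MB)
P10 (433 MB) → memory block 9 (remaining 79 MB)
P11 (90 MB) → memory block 10 (remaining 422 MB)
P12 (510 MB) → memory block 11 (remaining 2 MB)
P13 (346 MB) → memory block 12 (remaining 166 MB)
P14 (109 MB) → memory block 12 (remaining 57 MB)
P15 (80 MB) → memory block 13 (remaining 432 MB)
P16 (263 MB) → memory block 13 (remaining 169 MB)
Final memory blocks: [172] [474] [360] [167] [413,69] [193] [405] [230] [433] [90] [510] [346,109] [80,263].

13 memory blocks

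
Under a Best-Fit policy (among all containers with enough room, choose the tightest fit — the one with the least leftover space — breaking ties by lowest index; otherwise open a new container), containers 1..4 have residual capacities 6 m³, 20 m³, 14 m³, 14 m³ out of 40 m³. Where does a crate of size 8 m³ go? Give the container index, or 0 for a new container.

Containers with room: container 2 (20 m³), container 3 (14 m³), container 4 (14 m³).
Tightest fit is container 3 with 14 m³ free.

3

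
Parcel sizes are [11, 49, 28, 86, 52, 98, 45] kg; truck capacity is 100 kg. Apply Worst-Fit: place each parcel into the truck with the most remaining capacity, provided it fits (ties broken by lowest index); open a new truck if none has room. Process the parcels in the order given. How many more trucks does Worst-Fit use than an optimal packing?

0

Worst-Fit: [11,49,28] [86] [52,45] [98] → 4 trucks.
Total size 369 kg; any packing needs at least ⌈369/100⌉ = 4 trucks.
So 4 is already optimal.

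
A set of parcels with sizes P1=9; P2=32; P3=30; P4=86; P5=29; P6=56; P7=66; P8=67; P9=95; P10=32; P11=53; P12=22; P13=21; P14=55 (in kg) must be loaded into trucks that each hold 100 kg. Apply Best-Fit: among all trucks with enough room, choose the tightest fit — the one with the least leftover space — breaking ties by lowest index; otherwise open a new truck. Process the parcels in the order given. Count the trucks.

P1 (9 kg) → truck 1 (remaining 91 kg)
P2 (32 kg) → truck 1 (remaining 59 kg)
P3 (30 kg) → truck 1 (remaining 29 kg)
P4 (86 kg) → truck 2 (remaining 14 kg)
P5 (29 kg) → truck 1 (remaining 0 kg)
P6 (56 kg) → truck 3 (remaining 44 kg)
P7 (66 kg) → truck 4 (remaining 34 kg)
P8 (67 kg) → truck 5 (remaining 33 kg)
P9 (95 kg) → truck 6 (remaining 5 kg)
P10 (32 kg) → truck 5 (remaining 1 kg)
P11 (53 kg) → truck 7 (remaining 47 kg)
P12 (22 kg) → truck 4 (remaining 12 kg)
P13 (21 kg) → truck 3 (remaining 23 kg)
P14 (55 kg) → truck 8 (remaining 45 kg)

8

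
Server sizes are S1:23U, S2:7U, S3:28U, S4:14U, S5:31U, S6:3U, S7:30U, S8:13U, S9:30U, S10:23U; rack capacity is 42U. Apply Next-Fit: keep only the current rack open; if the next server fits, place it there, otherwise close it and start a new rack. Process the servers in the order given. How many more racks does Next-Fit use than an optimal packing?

Next-Fit: [23,7] [28,14] [31,3] [30] [13] [30] [23] → 7 racks.
6 servers exceed 21U (half the capacity), and no two of those can share a rack, so at least 6 racks are needed.
An optimal packing achieves that bound: [31,7,3] [30] [30] [28,14] [23,13] [23] → 6 racks.
Excess: 7 − 6 = 1.

1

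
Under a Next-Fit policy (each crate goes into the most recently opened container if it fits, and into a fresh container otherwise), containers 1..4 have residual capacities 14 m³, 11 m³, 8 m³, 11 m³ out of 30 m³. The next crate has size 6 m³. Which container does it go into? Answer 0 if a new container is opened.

4

Next-Fit only looks at container 4, which has 11 m³ free.
6 m³ fits there.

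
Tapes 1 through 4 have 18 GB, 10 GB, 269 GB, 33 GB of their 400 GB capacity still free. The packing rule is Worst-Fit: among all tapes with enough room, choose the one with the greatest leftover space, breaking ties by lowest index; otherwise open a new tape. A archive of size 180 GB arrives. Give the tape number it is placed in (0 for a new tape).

Tapes with room: tape 3 (269 GB).
Most room is tape 3 with 269 GB free.

3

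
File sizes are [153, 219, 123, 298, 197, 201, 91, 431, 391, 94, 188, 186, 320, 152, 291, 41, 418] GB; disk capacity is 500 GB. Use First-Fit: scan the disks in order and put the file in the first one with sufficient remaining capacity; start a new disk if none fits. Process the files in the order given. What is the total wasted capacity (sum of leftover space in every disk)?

Put 153 GB in disk 1; 347 GB remain.
Put 219 GB in disk 1; 128 GB remain.
Put 123 GB in disk 1; 5 GB remain.
Put 298 GB in disk 2; 202 GB remain.
Put 197 GB in disk 2; 5 GB remain.
Put 201 GB in disk 3; 299 GB remain.
Put 91 GB in disk 3; 208 GB remain.
Put 431 GB in disk 4; 69 GB remain.
Put 391 GB in disk 5; 109 GB remain.
Put 94 GB in disk 3; 114 GB remain.
Put 188 GB in disk 6; 312 GB remain.
Put 186 GB in disk 6; 126 GB remain.
Put 320 GB in disk 7; 180 GB remain.
Put 152 GB in disk 7; 28 GB remain.
Put 291 GB in disk 8; 209 GB remain.
Put 41 GB in disk 3; 73 GB remain.
Put 418 GB in disk 9; 82 GB remain.
9 disks × 500 GB = 4500 GB; used 3794 GB; unused 706 GB.

706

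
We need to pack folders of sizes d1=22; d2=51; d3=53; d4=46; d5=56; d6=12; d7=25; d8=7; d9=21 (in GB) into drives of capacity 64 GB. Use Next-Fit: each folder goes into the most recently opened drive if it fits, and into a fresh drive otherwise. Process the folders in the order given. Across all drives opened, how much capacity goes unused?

155

Put d1 (22 GB) in drive 1; 42 GB remain.
Put d2 (51 GB) in drive 2; 13 GB remain.
Put d3 (53 GB) in drive 3; 11 GB remain.
Put d4 (46 GB) in drive 4; 18 GB remain.
Put d5 (56 GB) in drive 5; 8 GB remain.
Put d6 (12 GB) in drive 6; 52 GB remain.
Put d7 (25 GB) in drive 6; 27 GB remain.
Put d8 (7 GB) in drive 6; 20 GB remain.
Put d9 (21 GB) in drive 7; 43 GB remain.
7 drives × 64 GB = 448 GB; used 293 GB; unused 155 GB.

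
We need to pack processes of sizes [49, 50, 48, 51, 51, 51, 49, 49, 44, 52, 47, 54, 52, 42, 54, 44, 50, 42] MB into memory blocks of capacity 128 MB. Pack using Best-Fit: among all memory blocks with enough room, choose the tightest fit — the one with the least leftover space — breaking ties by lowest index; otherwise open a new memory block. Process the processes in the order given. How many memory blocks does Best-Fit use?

9

49 MB → memory block 1 (remaining 79 MB)
50 MB → memory block 1 (remaining 29 MB)
48 MB → memory block 2 (remaining 80 MB)
51 MB → memory block 2 (remaining 29 MB)
51 MB → memory block 3 (remaining 77 MB)
51 MB → memory block 3 (remaining 26 MB)
49 MB → memory block 4 (remaining 79 MB)
49 MB → memory block 4 (remaining 30 MB)
44 MB → memory block 5 (remaining 84 MB)
52 MB → memory block 5 (remaining 32 MB)
47 MB → memory block 6 (remaining 81 MB)
54 MB → memory block 6 (remaining 27 MB)
52 MB → memory block 7 (remaining 76 MB)
42 MB → memory block 7 (remaining 34 MB)
54 MB → memory block 8 (remaining 74 MB)
44 MB → memory block 8 (remaining 30 MB)
50 MB → memory block 9 (remaining 78 MB)
42 MB → memory block 9 (remaining 36 MB)
Final memory blocks: [49,50] [48,51] [51,51] [49,49] [44,52] [47,54] [52,42] [54,44] [50,42].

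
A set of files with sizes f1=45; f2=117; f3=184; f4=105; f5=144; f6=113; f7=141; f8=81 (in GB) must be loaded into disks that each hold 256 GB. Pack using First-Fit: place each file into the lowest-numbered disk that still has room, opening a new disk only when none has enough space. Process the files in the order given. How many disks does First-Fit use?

disk 1: place f1 (45 GB), 211 GB left
disk 1: place f2 (117 GB), 94 GB left
disk 2: place f3 (184 GB), 72 GB left
disk 3: place f4 (105 GB), 151 GB left
disk 3: place f5 (144 GB), 7 GB left
disk 4: place f6 (113 GB), 143 GB left
disk 4: place f7 (141 GB), 2 GB left
disk 1: place f8 (81 GB), 13 GB left

4 disks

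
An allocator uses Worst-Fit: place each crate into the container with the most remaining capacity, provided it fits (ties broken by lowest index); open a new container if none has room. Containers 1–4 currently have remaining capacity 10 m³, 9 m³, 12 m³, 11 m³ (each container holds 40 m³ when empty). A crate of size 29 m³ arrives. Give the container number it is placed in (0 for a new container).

0

No container has ≥ 29 m³ free, so a new container is opened.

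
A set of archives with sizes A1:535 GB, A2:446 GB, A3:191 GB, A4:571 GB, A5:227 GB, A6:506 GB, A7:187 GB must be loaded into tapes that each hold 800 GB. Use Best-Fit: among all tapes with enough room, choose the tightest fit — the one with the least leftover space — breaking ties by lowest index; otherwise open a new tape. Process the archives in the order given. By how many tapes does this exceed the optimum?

Best-Fit: [535,191] [446] [571,227] [506,187] → 4 tapes.
Total size 2663 GB; any packing needs at least ⌈2663/800⌉ = 4 tapes.
So 4 is already optimal.

0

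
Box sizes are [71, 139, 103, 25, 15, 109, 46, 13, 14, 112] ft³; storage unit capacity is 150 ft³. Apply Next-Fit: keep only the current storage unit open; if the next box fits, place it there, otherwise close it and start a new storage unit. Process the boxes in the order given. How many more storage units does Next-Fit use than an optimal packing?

1

Next-Fit: [71] [139] [103,25,15] [109] [46,13,14] [112] → 6 storage units.
Total size 647 ft³; any packing needs at least ⌈647/150⌉ = 5 storage units.
An optimal packing achieves that bound: [139] [112,25,13] [109,15,14] [103,46] [71] → 5 storage units.
Excess: 6 − 5 = 1.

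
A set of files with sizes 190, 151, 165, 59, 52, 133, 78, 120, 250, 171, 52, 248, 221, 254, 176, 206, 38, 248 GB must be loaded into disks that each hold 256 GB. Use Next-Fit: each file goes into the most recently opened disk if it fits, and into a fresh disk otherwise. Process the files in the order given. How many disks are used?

13

190 GB → disk 1 (remaining 66 GB)
151 GB → disk 2 (remaining 105 GB)
165 GB → disk 3 (remaining 91 GB)
59 GB → disk 3 (remaining 32 GB)
52 GB → disk 4 (remaining 204 GB)
133 GB → disk 4 (remaining 71 GB)
78 GB → disk 5 (remaining 178 GB)
120 GB → disk 5 (remaining 58 GB)
250 GB → disk 6 (remaining 6 GB)
171 GB → disk 7 (remaining 85 GB)
52 GB → disk 7 (remaining 33 GB)
248 GB → disk 8 (remaining 8 GB)
221 GB → disk 9 (remaining 35 GB)
254 GB → disk 10 (remaining 2 GB)
176 GB → disk 11 (remaining 80 GB)
206 GB → disk 12 (remaining 50 GB)
38 GB → disk 12 (remaining 12 GB)
248 GB → disk 13 (remaining 8 GB)
Final disks: [190] [151] [165,59] [52,133] [78,120] [250] [171,52] [248] [221] [254] [176] [206,38] [248].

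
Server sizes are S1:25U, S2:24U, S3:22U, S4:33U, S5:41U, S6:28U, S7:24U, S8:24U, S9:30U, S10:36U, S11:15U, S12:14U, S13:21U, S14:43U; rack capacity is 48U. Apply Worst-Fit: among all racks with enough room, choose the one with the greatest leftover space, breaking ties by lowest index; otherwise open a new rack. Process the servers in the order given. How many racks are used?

10 racks

Put S1 (25U) in rack 1; 23U remain.
Put S2 (24U) in rack 2; 24U remain.
Put S3 (22U) in rack 2; 2U remain.
Put S4 (33U) in rack 3; 15U remain.
Put S5 (41U) in rack 4; 7U remain.
Put S6 (28U) in rack 5; 20U remain.
Put S7 (24U) in rack 6; 24U remain.
Put S8 (24U) in rack 6; 0U remain.
Put S9 (30U) in rack 7; 18U remain.
Put S10 (36U) in rack 8; 12U remain.
Put S11 (15U) in rack 1; 8U remain.
Put S12 (14U) in rack 5; 6U remain.
Put S13 (21U) in rack 9; 27U remain.
Put S14 (43U) in rack 10; 5U remain.
Final racks: [25,15] [24,22] [33] [41] [28,14] [24,24] [30] [36] [21] [43].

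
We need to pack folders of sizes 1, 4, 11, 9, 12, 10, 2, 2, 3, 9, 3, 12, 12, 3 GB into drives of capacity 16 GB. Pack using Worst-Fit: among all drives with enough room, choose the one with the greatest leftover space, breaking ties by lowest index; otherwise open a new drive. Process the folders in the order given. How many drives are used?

drive 1: place 1 GB, 15 GB left
drive 1: place 4 GB, 11 GB left
drive 1: place 11 GB, 0 GB left
drive 2: place 9 GB, 7 GB left
drive 3: place 12 GB, 4 GB left
drive 4: place 10 GB, 6 GB left
drive 2: place 2 GB, 5 GB left
drive 4: place 2 GB, 4 GB left
drive 2: place 3 GB, 2 GB left
drive 5: place 9 GB, 7 GB left
drive 5: place 3 GB, 4 GB left
drive 6: place 12 GB, 4 GB left
drive 7: place 12 GB, 4 GB left
drive 3: place 3 GB, 1 GB left

7 drives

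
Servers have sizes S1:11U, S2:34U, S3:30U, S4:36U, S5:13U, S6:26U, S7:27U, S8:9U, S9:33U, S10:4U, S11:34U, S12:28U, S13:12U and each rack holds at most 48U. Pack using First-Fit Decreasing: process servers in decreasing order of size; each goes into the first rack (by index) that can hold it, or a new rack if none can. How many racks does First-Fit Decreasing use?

Sorted descending: 36, 34, 34, 33, 30, 28, 27, 26, 13, 12, 11, 9, 4.
rack 1: place 36U, 12U left
rack 2: place 34U, 14U left
rack 3: place 34U, 14U left
rack 4: place 33U, 15U left
rack 5: place 30U, 18U left
rack 6: place 28U, 20U left
rack 7: place 27U, 21U left
rack 8: place 26U, 22U left
rack 2: place 13U, 1U left
rack 1: place 12U, 0U left
rack 3: place 11U, 3U left
rack 4: place 9U, 6U left
rack 4: place 4U, 2U left
Final racks: [36,12] [34,13] [34,11] [33,9,4] [30] [28] [27] [26].

8 racks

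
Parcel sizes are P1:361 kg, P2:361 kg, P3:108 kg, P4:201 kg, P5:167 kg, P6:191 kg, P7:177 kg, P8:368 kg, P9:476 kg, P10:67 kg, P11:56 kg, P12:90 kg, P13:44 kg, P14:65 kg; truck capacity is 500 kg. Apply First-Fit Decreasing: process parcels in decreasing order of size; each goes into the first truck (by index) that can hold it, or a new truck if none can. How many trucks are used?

Sorted descending: 476, 368, 361, 361, 201, 191, 177, 167, 108, 90, 67, 65, 56, 44.
476 kg → truck 1 (remaining 24 kg)
368 kg → truck 2 (remaining 132 kg)
361 kg → truck 3 (remaining 139 kg)
361 kg → truck 4 (remaining 139 kg)
201 kg → truck 5 (remaining 299 kg)
191 kg → truck 5 (remaining 108 kg)
177 kg → truck 6 (remaining 323 kg)
167 kg → truck 6 (remaining 156 kg)
108 kg → truck 2 (remaining 24 kg)
90 kg → truck 3 (remaining 49 kg)
67 kg → truck 4 (remaining 72 kg)
65 kg → truck 4 (remaining 7 kg)
56 kg → truck 5 (remaining 52 kg)
44 kg → truck 3 (remaining 5 kg)
Final trucks: [476] [368,108] [361,90,44] [361,67,65] [201,191,56] [177,167].

6 trucks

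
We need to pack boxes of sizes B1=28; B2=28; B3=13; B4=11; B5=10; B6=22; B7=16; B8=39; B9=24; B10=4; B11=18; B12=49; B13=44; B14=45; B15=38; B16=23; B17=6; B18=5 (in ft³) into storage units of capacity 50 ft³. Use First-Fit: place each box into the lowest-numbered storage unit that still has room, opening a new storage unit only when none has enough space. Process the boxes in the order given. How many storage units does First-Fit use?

10 storage units

storage unit 1: place B1 (28 ft³), 22 ft³ left
storage unit 2: place B2 (28 ft³), 22 ft³ left
storage unit 1: place B3 (13 ft³), 9 ft³ left
storage unit 2: place B4 (11 ft³), 11 ft³ left
storage unit 2: place B5 (10 ft³), 1 ft³ left
storage unit 3: place B6 (22 ft³), 28 ft³ left
storage unit 3: place B7 (16 ft³), 12 ft³ left
storage unit 4: place B8 (39 ft³), 11 ft³ left
storage unit 5: place B9 (24 ft³), 26 ft³ left
storage unit 1: place B10 (4 ft³), 5 ft³ left
storage unit 5: place B11 (18 ft³), 8 ft³ left
storage unit 6: place B12 (49 ft³), 1 ft³ left
storage unit 7: place B13 (44 ft³), 6 ft³ left
storage unit 8: place B14 (45 ft³), 5 ft³ left
storage unit 9: place B15 (38 ft³), 12 ft³ left
storage unit 10: place B16 (23 ft³), 27 ft³ left
storage unit 3: place B17 (6 ft³), 6 ft³ left
storage unit 1: place B18 (5 ft³), 0 ft³ left
Final storage units: [28,13,4,5] [28,11,10] [22,16,6] [39] [24,18] [49] [44] [45] [38] [23].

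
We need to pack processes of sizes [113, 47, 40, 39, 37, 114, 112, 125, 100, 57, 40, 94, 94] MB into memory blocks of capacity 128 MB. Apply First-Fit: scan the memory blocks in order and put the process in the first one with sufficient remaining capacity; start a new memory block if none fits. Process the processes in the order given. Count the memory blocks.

Put 113 MB in memory block 1; 15 MB remain.
Put 47 MB in memory block 2; 81 MB remain.
Put 40 MB in memory block 2; 41 MB remain.
Put 39 MB in memory block 2; 2 MB remain.
Put 37 MB in memory block 3; 91 MB remain.
Put 114 MB in memory block 4; 14 MB remain.
Put 112 MB in memory block 5; 16 MB remain.
Put 125 MB in memory block 6; 3 MB remain.
Put 100 MB in memory block 7; 28 MB remain.
Put 57 MB in memory block 3; 34 MB remain.
Put 40 MB in memory block 8; 88 MB remain.
Put 94 MB in memory block 9; 34 MB remain.
Put 94 MB in memory block 10; 34 MB remain.

10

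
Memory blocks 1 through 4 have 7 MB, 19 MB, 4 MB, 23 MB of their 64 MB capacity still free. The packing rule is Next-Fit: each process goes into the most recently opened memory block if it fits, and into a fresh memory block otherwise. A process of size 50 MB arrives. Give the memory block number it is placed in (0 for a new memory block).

Next-Fit only looks at memory block 4, which has 23 MB free.
50 MB does not fit, so a new memory block is opened.

0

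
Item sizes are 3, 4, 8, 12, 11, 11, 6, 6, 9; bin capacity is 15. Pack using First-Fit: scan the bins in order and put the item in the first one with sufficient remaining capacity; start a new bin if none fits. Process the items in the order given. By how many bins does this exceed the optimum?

1

First-Fit: [3,4,8] [12] [11] [11] [6,6] [9] → 6 bins.
Total size 70; any packing needs at least ⌈70/15⌉ = 5 bins.
An optimal packing achieves that bound: [12,3] [11,4] [11] [9,6] [8,6] → 5 bins.
Excess: 6 − 5 = 1.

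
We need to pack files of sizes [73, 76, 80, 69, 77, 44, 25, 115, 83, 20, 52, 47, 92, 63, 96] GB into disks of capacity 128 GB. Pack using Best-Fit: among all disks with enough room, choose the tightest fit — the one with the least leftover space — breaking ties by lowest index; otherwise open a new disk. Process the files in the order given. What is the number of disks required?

73 GB → disk 1 (remaining 55 GB)
76 GB → disk 2 (remaining 52 GB)
80 GB → disk 3 (remaining 48 GB)
69 GB → disk 4 (remaining 59 GB)
77 GB → disk 5 (remaining 51 GB)
44 GB → disk 3 (remaining 4 GB)
25 GB → disk 5 (remaining 26 GB)
115 GB → disk 6 (remaining 13 GB)
83 GB → disk 7 (remaining 45 GB)
20 GB → disk 5 (remaining 6 GB)
52 GB → disk 2 (remaining 0 GB)
47 GB → disk 1 (remaining 8 GB)
92 GB → disk 8 (remaining 36 GB)
63 GB → disk 9 (remaining 65 GB)
96 GB → disk 10 (remaining 32 GB)

10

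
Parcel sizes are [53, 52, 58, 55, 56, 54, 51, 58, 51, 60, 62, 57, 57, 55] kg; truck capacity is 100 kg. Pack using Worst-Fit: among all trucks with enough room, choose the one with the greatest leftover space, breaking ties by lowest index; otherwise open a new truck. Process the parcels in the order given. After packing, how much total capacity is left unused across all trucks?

621

Put 53 kg in truck 1; 47 kg remain.
Put 52 kg in truck 2; 48 kg remain.
Put 58 kg in truck 3; 42 kg remain.
Put 55 kg in truck 4; 45 kg remain.
Put 56 kg in truck 5; 44 kg remain.
Put 54 kg in truck 6; 46 kg remain.
Put 51 kg in truck 7; 49 kg remain.
Put 58 kg in truck 8; 42 kg remain.
Put 51 kg in truck 9; 49 kg remain.
Put 60 kg in truck 10; 40 kg remain.
Put 62 kg in truck 11; 38 kg remain.
Put 57 kg in truck 12; 43 kg remain.
Put 57 kg in truck 13; 43 kg remain.
Put 55 kg in truck 14; 45 kg remain.
14 trucks × 100 kg = 1400 kg; used 779 kg; unused 621 kg.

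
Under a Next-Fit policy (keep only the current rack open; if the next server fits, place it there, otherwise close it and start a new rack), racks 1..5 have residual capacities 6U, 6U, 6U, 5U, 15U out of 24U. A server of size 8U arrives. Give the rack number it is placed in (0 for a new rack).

Next-Fit only looks at rack 5, which has 15U free.
8U fits there.

5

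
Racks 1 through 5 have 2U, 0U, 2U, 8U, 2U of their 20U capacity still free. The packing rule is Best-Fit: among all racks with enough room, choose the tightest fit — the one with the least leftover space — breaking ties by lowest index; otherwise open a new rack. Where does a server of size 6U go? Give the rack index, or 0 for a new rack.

Racks with room: rack 4 (8U).
Tightest fit is rack 4 with 8U free.

4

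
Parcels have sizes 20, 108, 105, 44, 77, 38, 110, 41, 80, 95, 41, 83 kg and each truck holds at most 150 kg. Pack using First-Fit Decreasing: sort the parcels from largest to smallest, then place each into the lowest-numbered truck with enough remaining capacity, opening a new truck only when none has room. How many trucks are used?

Sorted descending: 110, 108, 105, 95, 83, 80, 77, 44, 41, 41, 38, 20.
110 kg → truck 1 (remaining 40 kg)
108 kg → truck 2 (remaining 42 kg)
105 kg → truck 3 (remaining 45 kg)
95 kg → truck 4 (remaining 55 kg)
83 kg → truck 5 (remaining 67 kg)
80 kg → truck 6 (remaining 70 kg)
77 kg → truck 7 (remaining 73 kg)
44 kg → truck 3 (remaining 1 kg)
41 kg → truck 2 (remaining 1 kg)
41 kg → truck 4 (remaining 14 kg)
38 kg → truck 1 (remaining 2 kg)
20 kg → truck 5 (remaining 47 kg)

7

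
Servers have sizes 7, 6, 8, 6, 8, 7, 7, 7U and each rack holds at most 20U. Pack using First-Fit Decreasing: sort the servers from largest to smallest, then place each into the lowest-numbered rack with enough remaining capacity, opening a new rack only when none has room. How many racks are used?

3 racks

Sorted descending: 8, 8, 7, 7, 7, 7, 6, 6.
8U → rack 1 (remaining 12U)
8U → rack 1 (remaining 4U)
7U → rack 2 (remaining 13U)
7U → rack 2 (remaining 6U)
7U → rack 3 (remaining 13U)
7U → rack 3 (remaining 6U)
6U → rack 2 (remaining 0U)
6U → rack 3 (remaining 0U)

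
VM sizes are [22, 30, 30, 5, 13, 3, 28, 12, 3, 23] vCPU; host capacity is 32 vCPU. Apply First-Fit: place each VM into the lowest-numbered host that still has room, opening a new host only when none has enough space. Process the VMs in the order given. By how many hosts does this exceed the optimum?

First-Fit: [22,5,3] [30] [30] [13,12,3] [28] [23] → 6 hosts.
Total size 169 vCPU; any packing needs at least ⌈169/32⌉ = 6 hosts.
So 6 is already optimal.

0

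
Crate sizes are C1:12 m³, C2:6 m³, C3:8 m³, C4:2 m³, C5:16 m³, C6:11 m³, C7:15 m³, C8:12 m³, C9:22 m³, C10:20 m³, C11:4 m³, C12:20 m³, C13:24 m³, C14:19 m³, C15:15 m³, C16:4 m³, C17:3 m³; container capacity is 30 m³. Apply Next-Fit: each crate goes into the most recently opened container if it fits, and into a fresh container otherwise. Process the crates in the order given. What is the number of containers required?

9 containers

C1 (12 m³) → container 1 (remaining 18 m³)
C2 (6 m³) → container 1 (remaining 12 m³)
C3 (8 m³) → container 1 (remaining 4 m³)
C4 (2 m³) → container 1 (remaining 2 m³)
C5 (16 m³) → container 2 (remaining 14 m³)
C6 (11 m³) → container 2 (remaining 3 m³)
C7 (15 m³) → container 3 (remaining 15 m³)
C8 (12 m³) → container 3 (remaining 3 m³)
C9 (22 m³) → container 4 (remaining 8 m³)
C10 (20 m³) → container 5 (remaining 10 m³)
C11 (4 m³) → container 5 (remaining 6 m³)
C12 (20 m³) → container 6 (remaining 10 m³)
C13 (24 m³) → container 7 (remaining 6 m³)
C14 (19 m³) → container 8 (remaining 11 m³)
C15 (15 m³) → container 9 (remaining 15 m³)
C16 (4 m³) → container 9 (remaining 11 m³)
C17 (3 m³) → container 9 (remaining 8 m³)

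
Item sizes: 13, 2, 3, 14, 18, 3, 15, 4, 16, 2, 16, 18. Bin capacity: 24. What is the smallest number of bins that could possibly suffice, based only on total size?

6

Total size = 13 + 2 + 3 + 14 + 18 + 3 + 15 + 4 + 16 + 2 + 16 + 18 = 124.
⌈124 / 24⌉ = 6.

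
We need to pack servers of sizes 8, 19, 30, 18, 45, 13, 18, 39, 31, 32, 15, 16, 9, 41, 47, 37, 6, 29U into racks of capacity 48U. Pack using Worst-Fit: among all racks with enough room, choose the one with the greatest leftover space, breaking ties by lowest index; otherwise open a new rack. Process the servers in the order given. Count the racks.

Put 8U in rack 1; 40U remain.
Put 19U in rack 1; 21U remain.
Put 30U in rack 2; 18U remain.
Put 18U in rack 1; 3U remain.
Put 45U in rack 3; 3U remain.
Put 13U in rack 2; 5U remain.
Put 18U in rack 4; 30U remain.
Put 39U in rack 5; 9U remain.
Put 31U in rack 6; 17U remain.
Put 32U in rack 7; 16U remain.
Put 15U in rack 4; 15U remain.
Put 16U in rack 6; 1U remain.
Put 9U in rack 7; 7U remain.
Put 41U in rack 8; 7U remain.
Put 47U in rack 9; 1U remain.
Put 37U in rack 10; 11U remain.
Put 6U in rack 4; 9U remain.
Put 29U in rack 11; 19U remain.
Final racks: [8,19,18] [30,13] [45] [18,15,6] [39] [31,16] [32,9] [41] [47] [37] [29].

11 racks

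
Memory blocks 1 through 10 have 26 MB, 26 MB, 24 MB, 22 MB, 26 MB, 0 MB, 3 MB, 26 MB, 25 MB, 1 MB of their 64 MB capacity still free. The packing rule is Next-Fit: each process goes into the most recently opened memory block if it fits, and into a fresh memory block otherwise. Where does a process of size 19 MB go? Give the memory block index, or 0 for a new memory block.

0

Next-Fit only looks at memory block 10, which has 1 MB free.
19 MB does not fit, so a new memory block is opened.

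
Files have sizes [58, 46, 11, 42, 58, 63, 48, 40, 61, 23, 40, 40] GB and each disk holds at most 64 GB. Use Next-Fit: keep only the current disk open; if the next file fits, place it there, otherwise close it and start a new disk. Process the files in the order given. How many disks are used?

10 disks

Put 58 GB in disk 1; 6 GB remain.
Put 46 GB in disk 2; 18 GB remain.
Put 11 GB in disk 2; 7 GB remain.
Put 42 GB in disk 3; 22 GB remain.
Put 58 GB in disk 4; 6 GB remain.
Put 63 GB in disk 5; 1 GB remain.
Put 48 GB in disk 6; 16 GB remain.
Put 40 GB in disk 7; 24 GB remain.
Put 61 GB in disk 8; 3 GB remain.
Put 23 GB in disk 9; 41 GB remain.
Put 40 GB in disk 9; 1 GB remain.
Put 40 GB in disk 10; 24 GB remain.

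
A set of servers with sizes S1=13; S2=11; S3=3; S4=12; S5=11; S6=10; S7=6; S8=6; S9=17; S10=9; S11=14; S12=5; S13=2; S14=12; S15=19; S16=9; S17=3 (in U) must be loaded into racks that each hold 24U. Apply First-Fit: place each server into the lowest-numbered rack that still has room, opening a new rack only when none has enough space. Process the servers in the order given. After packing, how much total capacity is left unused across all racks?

Put S1 (13U) in rack 1; 11U remain.
Put S2 (11U) in rack 1; 0U remain.
Put S3 (3U) in rack 2; 21U remain.
Put S4 (12U) in rack 2; 9U remain.
Put S5 (11U) in rack 3; 13U remain.
Put S6 (10U) in rack 3; 3U remain.
Put S7 (6U) in rack 2; 3U remain.
Put S8 (6U) in rack 4; 18U remain.
Put S9 (17U) in rack 4; 1U remain.
Put S10 (9U) in rack 5; 15U remain.
Put S11 (14U) in rack 5; 1U remain.
Put S12 (5U) in rack 6; 19U remain.
Put S13 (2U) in rack 2; 1U remain.
Put S14 (12U) in rack 6; 7U remain.
Put S15 (19U) in rack 7; 5U remain.
Put S16 (9U) in rack 8; 15U remain.
Put S17 (3U) in rack 3; 0U remain.
8 racks × 24U = 192U; used 162U; unused 30U.

30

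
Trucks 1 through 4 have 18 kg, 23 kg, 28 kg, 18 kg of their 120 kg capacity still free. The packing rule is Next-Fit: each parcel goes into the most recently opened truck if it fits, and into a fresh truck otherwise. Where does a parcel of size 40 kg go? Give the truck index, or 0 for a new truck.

Next-Fit only looks at truck 4, which has 18 kg free.
40 kg does not fit, so a new truck is opened.

0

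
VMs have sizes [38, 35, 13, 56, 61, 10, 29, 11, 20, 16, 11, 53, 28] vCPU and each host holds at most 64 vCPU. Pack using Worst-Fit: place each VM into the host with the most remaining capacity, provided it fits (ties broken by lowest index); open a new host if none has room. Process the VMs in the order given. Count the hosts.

Put 38 vCPU in host 1; 26 vCPU remain.
Put 35 vCPU in host 2; 29 vCPU remain.
Put 13 vCPU in host 2; 16 vCPU remain.
Put 56 vCPU in host 3; 8 vCPU remain.
Put 61 vCPU in host 4; 3 vCPU remain.
Put 10 vCPU in host 1; 16 vCPU remain.
Put 29 vCPU in host 5; 35 vCPU remain.
Put 11 vCPU in host 5; 24 vCPU remain.
Put 20 vCPU in host 5; 4 vCPU remain.
Put 16 vCPU in host 1; 0 vCPU remain.
Put 11 vCPU in host 2; 5 vCPU remain.
Put 53 vCPU in host 6; 11 vCPU remain.
Put 28 vCPU in host 7; 36 vCPU remain.

7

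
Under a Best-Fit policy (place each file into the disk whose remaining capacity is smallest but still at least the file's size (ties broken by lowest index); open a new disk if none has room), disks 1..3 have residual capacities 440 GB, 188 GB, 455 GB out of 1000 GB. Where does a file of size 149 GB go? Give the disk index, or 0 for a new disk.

Disks with room: disk 1 (440 GB), disk 2 (188 GB), disk 3 (455 GB).
Tightest fit is disk 2 with 188 GB free.

2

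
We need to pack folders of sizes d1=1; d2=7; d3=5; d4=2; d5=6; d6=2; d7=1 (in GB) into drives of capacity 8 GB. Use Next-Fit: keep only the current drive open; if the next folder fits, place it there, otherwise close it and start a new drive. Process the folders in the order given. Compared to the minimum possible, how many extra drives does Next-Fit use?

1

Next-Fit: [1,7] [5,2] [6,2] [1] → 4 drives.
Total size 24 GB; any packing needs at least ⌈24/8⌉ = 3 drives.
An optimal packing achieves that bound: [7,1] [6,2] [5,2,1] → 3 drives.
Excess: 4 − 3 = 1.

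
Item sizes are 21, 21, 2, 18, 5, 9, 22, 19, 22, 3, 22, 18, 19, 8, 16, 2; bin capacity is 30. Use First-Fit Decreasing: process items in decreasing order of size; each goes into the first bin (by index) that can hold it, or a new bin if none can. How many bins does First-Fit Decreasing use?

10

Sorted descending: 22, 22, 22, 21, 21, 19, 19, 18, 18, 16, 9, 8, 5, 3, 2, 2.
bin 1: place 22, 8 left
bin 2: place 22, 8 left
bin 3: place 22, 8 left
bin 4: place 21, 9 left
bin 5: place 21, 9 left
bin 6: place 19, 11 left
bin 7: place 19, 11 left
bin 8: place 18, 12 left
bin 9: place 18, 12 left
bin 10: place 16, 14 left
bin 4: place 9, 0 left
bin 1: place 8, 0 left
bin 2: place 5, 3 left
bin 2: place 3, 0 left
bin 3: place 2, 6 left
bin 3: place 2, 4 left
Final bins: [22,8] [22,5,3] [22,2,2] [21,9] [21] [19] [19] [18] [18] [16].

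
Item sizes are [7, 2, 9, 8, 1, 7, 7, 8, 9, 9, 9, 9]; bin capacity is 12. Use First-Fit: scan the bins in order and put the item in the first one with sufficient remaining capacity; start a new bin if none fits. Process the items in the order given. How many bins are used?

bin 1: place 7, 5 left
bin 1: place 2, 3 left
bin 2: place 9, 3 left
bin 3: place 8, 4 left
bin 1: place 1, 2 left
bin 4: place 7, 5 left
bin 5: place 7, 5 left
bin 6: place 8, 4 left
bin 7: place 9, 3 left
bin 8: place 9, 3 left
bin 9: place 9, 3 left
bin 10: place 9, 3 left
Final bins: [7,2,1] [9] [8] [7] [7] [8] [9] [9] [9] [9].

10 bins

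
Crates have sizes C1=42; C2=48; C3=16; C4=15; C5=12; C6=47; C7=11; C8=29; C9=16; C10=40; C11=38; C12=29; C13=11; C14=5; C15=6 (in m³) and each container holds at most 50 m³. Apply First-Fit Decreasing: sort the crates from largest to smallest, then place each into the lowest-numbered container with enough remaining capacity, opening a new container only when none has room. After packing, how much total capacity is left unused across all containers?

35

Sorted descending: 48, 47, 42, 40, 38, 29, 29, 16, 16, 15, 12, 11, 11, 6, 5.
48 m³ → container 1 (remaining 2 m³)
47 m³ → container 2 (remaining 3 m³)
42 m³ → container 3 (remaining 8 m³)
40 m³ → container 4 (remaining 10 m³)
38 m³ → container 5 (remaining 12 m³)
29 m³ → container 6 (remaining 21 m³)
29 m³ → container 7 (remaining 21 m³)
16 m³ → container 6 (remaining 5 m³)
16 m³ → container 7 (remaining 5 m³)
15 m³ → container 8 (remaining 35 m³)
12 m³ → container 5 (remaining 0 m³)
11 m³ → container 8 (remaining 24 m³)
11 m³ → container 8 (remaining 13 m³)
6 m³ → container 3 (remaining 2 m³)
5 m³ → container 4 (remaining 5 m³)
8 containers × 50 m³ = 400 m³; used 365 m³; unused 35 m³.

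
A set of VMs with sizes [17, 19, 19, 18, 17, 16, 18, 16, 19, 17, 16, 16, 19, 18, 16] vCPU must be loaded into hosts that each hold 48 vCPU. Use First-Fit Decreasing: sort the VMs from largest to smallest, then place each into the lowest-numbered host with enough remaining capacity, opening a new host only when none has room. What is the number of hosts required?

7 hosts

Sorted descending: 19, 19, 19, 19, 18, 18, 18, 17, 17, 17, 16, 16, 16, 16, 16.
host 1: place 19 vCPU, 29 vCPU left
host 1: place 19 vCPU, 10 vCPU left
host 2: place 19 vCPU, 29 vCPU left
host 2: place 19 vCPU, 10 vCPU left
host 3: place 18 vCPU, 30 vCPU left
host 3: place 18 vCPU, 12 vCPU left
host 4: place 18 vCPU, 30 vCPU left
host 4: place 17 vCPU, 13 vCPU left
host 5: place 17 vCPU, 31 vCPU left
host 5: place 17 vCPU, 14 vCPU left
host 6: place 16 vCPU, 32 vCPU left
host 6: place 16 vCPU, 16 vCPU left
host 6: place 16 vCPU, 0 vCPU left
host 7: place 16 vCPU, 32 vCPU left
host 7: place 16 vCPU, 16 vCPU left
Final hosts: [19,19] [19,19] [18,18] [18,17] [17,17] [16,16,16] [16,16].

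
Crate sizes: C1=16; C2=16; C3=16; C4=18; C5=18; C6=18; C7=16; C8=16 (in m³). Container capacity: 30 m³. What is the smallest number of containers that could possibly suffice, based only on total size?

5 containers

Total size = 16 + 16 + 16 + 18 + 18 + 18 + 16 + 16 = 134 m³.
⌈134 / 30⌉ = 5.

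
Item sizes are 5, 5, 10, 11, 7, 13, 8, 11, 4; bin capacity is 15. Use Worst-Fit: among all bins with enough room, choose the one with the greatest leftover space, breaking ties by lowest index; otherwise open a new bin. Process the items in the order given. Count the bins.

Put 5 in bin 1; 10 remain.
Put 5 in bin 1; 5 remain.
Put 10 in bin 2; 5 remain.
Put 11 in bin 3; 4 remain.
Put 7 in bin 4; 8 remain.
Put 13 in bin 5; 2 remain.
Put 8 in bin 4; 0 remain.
Put 11 in bin 6; 4 remain.
Put 4 in bin 1; 1 remain.

6 bins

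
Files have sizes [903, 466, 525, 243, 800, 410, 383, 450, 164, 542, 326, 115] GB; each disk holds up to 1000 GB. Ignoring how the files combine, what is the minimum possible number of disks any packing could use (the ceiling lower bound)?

Total size = 903 + 466 + 525 + 243 + 800 + 410 + 383 + 450 + 164 + 542 + 326 + 115 = 5327 GB.
⌈5327 / 1000⌉ = 6.

6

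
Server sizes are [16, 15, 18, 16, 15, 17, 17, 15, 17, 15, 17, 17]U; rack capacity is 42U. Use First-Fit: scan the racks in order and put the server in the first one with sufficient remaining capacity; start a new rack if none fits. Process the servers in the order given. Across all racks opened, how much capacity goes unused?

57

16U → rack 1 (remaining 26U)
15U → rack 1 (remaining 11U)
18U → rack 2 (remaining 24U)
16U → rack 2 (remaining 8U)
15U → rack 3 (remaining 27U)
17U → rack 3 (remaining 10U)
17U → rack 4 (remaining 25U)
15U → rack 4 (remaining 10U)
17U → rack 5 (remaining 25U)
15U → rack 5 (remaining 10U)
17U → rack 6 (remaining 25U)
17U → rack 6 (remaining 8U)
6 racks × 42U = 252U; used 195U; unused 57U.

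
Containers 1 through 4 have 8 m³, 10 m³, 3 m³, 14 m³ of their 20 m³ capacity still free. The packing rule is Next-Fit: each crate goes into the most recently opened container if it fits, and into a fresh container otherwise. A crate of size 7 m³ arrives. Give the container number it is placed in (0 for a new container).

4

Next-Fit only looks at container 4, which has 14 m³ free.
7 m³ fits there.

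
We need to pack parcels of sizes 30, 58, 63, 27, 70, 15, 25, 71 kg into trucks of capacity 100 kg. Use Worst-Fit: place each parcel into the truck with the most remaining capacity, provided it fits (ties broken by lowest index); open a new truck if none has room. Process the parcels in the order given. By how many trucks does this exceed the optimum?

0

Worst-Fit: [30,58] [63,27] [70,15] [25,71] → 4 trucks.
Total size 359 kg; any packing needs at least ⌈359/100⌉ = 4 trucks.
So 4 is already optimal.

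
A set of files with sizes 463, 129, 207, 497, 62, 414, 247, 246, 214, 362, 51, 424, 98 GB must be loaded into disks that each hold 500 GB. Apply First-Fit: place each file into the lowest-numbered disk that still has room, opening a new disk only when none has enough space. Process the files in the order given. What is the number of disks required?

Put 463 GB in disk 1; 37 GB remain.
Put 129 GB in disk 2; 371 GB remain.
Put 207 GB in disk 2; 164 GB remain.
Put 497 GB in disk 3; 3 GB remain.
Put 62 GB in disk 2; 102 GB remain.
Put 414 GB in disk 4; 86 GB remain.
Put 247 GB in disk 5; 253 GB remain.
Put 246 GB in disk 5; 7 GB remain.
Put 214 GB in disk 6; 286 GB remain.
Put 362 GB in disk 7; 138 GB remain.
Put 51 GB in disk 2; 51 GB remain.
Put 424 GB in disk 8; 76 GB remain.
Put 98 GB in disk 6; 188 GB remain.

8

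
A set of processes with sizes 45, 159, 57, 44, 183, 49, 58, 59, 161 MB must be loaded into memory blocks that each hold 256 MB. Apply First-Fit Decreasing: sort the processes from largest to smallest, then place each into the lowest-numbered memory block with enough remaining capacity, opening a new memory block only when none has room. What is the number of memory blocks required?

4 memory blocks

Sorted descending: 183, 161, 159, 59, 58, 57, 49, 45, 44.
Put 183 MB in memory block 1; 73 MB remain.
Put 161 MB in memory block 2; 95 MB remain.
Put 159 MB in memory block 3; 97 MB remain.
Put 59 MB in memory block 1; 14 MB remain.
Put 58 MB in memory block 2; 37 MB remain.
Put 57 MB in memory block 3; 40 MB remain.
Put 49 MB in memory block 4; 207 MB remain.
Put 45 MB in memory block 4; 162 MB remain.
Put 44 MB in memory block 4; 118 MB remain.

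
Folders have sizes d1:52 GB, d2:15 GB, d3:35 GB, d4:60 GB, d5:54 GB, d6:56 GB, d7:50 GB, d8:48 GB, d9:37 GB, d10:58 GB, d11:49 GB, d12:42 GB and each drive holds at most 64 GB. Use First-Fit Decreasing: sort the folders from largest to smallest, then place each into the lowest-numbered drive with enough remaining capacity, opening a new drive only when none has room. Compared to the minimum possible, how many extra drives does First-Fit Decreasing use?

0

First-Fit Decreasing: [60] [58] [56] [54] [52] [50] [49,15] [48] [42] [37] [35] → 11 drives.
11 folders exceed 32 GB (half the capacity), and no two of those can share a drive, so at least 11 drives are needed.
So 11 is already optimal.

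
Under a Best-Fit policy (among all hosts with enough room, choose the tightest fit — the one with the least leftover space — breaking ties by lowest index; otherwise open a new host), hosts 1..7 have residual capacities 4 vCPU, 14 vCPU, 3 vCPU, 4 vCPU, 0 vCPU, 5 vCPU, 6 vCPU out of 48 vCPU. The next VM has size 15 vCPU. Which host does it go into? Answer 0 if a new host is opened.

0

No host has ≥ 15 vCPU free, so a new host is opened.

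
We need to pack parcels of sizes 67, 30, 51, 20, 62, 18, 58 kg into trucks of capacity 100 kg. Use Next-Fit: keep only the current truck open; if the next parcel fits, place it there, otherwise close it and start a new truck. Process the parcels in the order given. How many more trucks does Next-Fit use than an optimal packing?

0

Next-Fit: [67,30] [51,20] [62,18] [58] → 4 trucks.
Total size 306 kg; any packing needs at least ⌈306/100⌉ = 4 trucks.
So 4 is already optimal.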